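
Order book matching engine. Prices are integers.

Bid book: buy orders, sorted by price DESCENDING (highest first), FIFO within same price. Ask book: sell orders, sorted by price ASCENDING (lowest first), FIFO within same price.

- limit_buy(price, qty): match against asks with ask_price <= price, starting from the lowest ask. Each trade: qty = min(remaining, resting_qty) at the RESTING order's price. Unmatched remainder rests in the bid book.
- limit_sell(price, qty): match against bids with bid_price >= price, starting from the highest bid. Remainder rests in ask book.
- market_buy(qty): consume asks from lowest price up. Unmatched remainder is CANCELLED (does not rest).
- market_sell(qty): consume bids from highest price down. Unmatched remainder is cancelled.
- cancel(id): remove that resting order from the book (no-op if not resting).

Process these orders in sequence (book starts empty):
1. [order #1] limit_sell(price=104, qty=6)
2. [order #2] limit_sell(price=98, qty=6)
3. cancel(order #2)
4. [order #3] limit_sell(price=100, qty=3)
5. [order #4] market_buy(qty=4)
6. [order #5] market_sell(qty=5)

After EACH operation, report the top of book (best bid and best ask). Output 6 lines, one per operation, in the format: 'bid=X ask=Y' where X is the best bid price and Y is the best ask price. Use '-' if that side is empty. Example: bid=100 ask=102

Answer: bid=- ask=104
bid=- ask=98
bid=- ask=104
bid=- ask=100
bid=- ask=104
bid=- ask=104

Derivation:
After op 1 [order #1] limit_sell(price=104, qty=6): fills=none; bids=[-] asks=[#1:6@104]
After op 2 [order #2] limit_sell(price=98, qty=6): fills=none; bids=[-] asks=[#2:6@98 #1:6@104]
After op 3 cancel(order #2): fills=none; bids=[-] asks=[#1:6@104]
After op 4 [order #3] limit_sell(price=100, qty=3): fills=none; bids=[-] asks=[#3:3@100 #1:6@104]
After op 5 [order #4] market_buy(qty=4): fills=#4x#3:3@100 #4x#1:1@104; bids=[-] asks=[#1:5@104]
After op 6 [order #5] market_sell(qty=5): fills=none; bids=[-] asks=[#1:5@104]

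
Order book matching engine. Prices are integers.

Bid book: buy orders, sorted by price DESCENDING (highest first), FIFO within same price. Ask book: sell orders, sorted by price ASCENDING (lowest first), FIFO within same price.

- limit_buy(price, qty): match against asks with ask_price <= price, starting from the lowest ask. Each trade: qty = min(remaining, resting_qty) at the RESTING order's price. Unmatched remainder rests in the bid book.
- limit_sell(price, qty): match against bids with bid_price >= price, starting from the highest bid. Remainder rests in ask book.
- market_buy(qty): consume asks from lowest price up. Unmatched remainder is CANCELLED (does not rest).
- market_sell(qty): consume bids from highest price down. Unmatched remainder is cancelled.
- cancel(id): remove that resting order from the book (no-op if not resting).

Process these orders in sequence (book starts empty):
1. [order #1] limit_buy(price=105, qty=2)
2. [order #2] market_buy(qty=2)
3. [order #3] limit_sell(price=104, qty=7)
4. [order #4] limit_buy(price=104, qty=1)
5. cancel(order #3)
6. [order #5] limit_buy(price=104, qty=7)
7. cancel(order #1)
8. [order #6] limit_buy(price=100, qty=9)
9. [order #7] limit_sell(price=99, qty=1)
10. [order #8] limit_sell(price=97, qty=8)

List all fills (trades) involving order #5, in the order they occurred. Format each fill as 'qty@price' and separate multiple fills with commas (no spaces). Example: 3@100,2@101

Answer: 1@104,6@104

Derivation:
After op 1 [order #1] limit_buy(price=105, qty=2): fills=none; bids=[#1:2@105] asks=[-]
After op 2 [order #2] market_buy(qty=2): fills=none; bids=[#1:2@105] asks=[-]
After op 3 [order #3] limit_sell(price=104, qty=7): fills=#1x#3:2@105; bids=[-] asks=[#3:5@104]
After op 4 [order #4] limit_buy(price=104, qty=1): fills=#4x#3:1@104; bids=[-] asks=[#3:4@104]
After op 5 cancel(order #3): fills=none; bids=[-] asks=[-]
After op 6 [order #5] limit_buy(price=104, qty=7): fills=none; bids=[#5:7@104] asks=[-]
After op 7 cancel(order #1): fills=none; bids=[#5:7@104] asks=[-]
After op 8 [order #6] limit_buy(price=100, qty=9): fills=none; bids=[#5:7@104 #6:9@100] asks=[-]
After op 9 [order #7] limit_sell(price=99, qty=1): fills=#5x#7:1@104; bids=[#5:6@104 #6:9@100] asks=[-]
After op 10 [order #8] limit_sell(price=97, qty=8): fills=#5x#8:6@104 #6x#8:2@100; bids=[#6:7@100] asks=[-]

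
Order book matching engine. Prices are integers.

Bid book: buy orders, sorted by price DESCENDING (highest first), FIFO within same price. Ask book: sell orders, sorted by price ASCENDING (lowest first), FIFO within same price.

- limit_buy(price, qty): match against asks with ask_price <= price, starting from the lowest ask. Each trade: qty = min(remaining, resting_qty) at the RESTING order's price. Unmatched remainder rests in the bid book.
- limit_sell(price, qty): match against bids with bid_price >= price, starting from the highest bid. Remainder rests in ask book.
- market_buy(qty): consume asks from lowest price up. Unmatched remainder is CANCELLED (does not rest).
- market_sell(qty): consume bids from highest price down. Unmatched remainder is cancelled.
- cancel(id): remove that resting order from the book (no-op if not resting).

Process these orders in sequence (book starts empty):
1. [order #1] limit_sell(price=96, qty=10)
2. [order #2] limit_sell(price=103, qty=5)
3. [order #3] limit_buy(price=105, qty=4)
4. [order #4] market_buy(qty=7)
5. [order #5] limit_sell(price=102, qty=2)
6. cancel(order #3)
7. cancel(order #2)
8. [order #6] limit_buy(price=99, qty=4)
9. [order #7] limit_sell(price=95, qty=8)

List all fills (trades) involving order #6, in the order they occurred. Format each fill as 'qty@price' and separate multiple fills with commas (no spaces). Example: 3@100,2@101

Answer: 4@99

Derivation:
After op 1 [order #1] limit_sell(price=96, qty=10): fills=none; bids=[-] asks=[#1:10@96]
After op 2 [order #2] limit_sell(price=103, qty=5): fills=none; bids=[-] asks=[#1:10@96 #2:5@103]
After op 3 [order #3] limit_buy(price=105, qty=4): fills=#3x#1:4@96; bids=[-] asks=[#1:6@96 #2:5@103]
After op 4 [order #4] market_buy(qty=7): fills=#4x#1:6@96 #4x#2:1@103; bids=[-] asks=[#2:4@103]
After op 5 [order #5] limit_sell(price=102, qty=2): fills=none; bids=[-] asks=[#5:2@102 #2:4@103]
After op 6 cancel(order #3): fills=none; bids=[-] asks=[#5:2@102 #2:4@103]
After op 7 cancel(order #2): fills=none; bids=[-] asks=[#5:2@102]
After op 8 [order #6] limit_buy(price=99, qty=4): fills=none; bids=[#6:4@99] asks=[#5:2@102]
After op 9 [order #7] limit_sell(price=95, qty=8): fills=#6x#7:4@99; bids=[-] asks=[#7:4@95 #5:2@102]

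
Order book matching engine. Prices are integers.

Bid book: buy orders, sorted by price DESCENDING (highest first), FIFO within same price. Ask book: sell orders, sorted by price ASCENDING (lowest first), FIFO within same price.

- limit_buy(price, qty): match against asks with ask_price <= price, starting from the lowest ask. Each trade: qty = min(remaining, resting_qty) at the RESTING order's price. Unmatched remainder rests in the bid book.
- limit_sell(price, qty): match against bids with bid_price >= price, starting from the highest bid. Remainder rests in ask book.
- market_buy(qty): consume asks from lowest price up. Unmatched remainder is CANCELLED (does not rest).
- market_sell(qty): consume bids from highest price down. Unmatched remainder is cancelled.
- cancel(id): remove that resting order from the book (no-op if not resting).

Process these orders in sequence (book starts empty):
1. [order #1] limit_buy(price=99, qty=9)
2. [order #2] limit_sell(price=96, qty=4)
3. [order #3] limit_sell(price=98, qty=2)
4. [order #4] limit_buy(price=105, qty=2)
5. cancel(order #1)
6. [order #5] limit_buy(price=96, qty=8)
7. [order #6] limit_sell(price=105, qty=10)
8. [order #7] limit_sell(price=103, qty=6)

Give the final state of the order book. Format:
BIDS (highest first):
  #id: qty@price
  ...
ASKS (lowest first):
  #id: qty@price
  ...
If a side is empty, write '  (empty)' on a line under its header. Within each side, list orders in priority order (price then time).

Answer: BIDS (highest first):
  #5: 8@96
ASKS (lowest first):
  #7: 6@103
  #6: 8@105

Derivation:
After op 1 [order #1] limit_buy(price=99, qty=9): fills=none; bids=[#1:9@99] asks=[-]
After op 2 [order #2] limit_sell(price=96, qty=4): fills=#1x#2:4@99; bids=[#1:5@99] asks=[-]
After op 3 [order #3] limit_sell(price=98, qty=2): fills=#1x#3:2@99; bids=[#1:3@99] asks=[-]
After op 4 [order #4] limit_buy(price=105, qty=2): fills=none; bids=[#4:2@105 #1:3@99] asks=[-]
After op 5 cancel(order #1): fills=none; bids=[#4:2@105] asks=[-]
After op 6 [order #5] limit_buy(price=96, qty=8): fills=none; bids=[#4:2@105 #5:8@96] asks=[-]
After op 7 [order #6] limit_sell(price=105, qty=10): fills=#4x#6:2@105; bids=[#5:8@96] asks=[#6:8@105]
After op 8 [order #7] limit_sell(price=103, qty=6): fills=none; bids=[#5:8@96] asks=[#7:6@103 #6:8@105]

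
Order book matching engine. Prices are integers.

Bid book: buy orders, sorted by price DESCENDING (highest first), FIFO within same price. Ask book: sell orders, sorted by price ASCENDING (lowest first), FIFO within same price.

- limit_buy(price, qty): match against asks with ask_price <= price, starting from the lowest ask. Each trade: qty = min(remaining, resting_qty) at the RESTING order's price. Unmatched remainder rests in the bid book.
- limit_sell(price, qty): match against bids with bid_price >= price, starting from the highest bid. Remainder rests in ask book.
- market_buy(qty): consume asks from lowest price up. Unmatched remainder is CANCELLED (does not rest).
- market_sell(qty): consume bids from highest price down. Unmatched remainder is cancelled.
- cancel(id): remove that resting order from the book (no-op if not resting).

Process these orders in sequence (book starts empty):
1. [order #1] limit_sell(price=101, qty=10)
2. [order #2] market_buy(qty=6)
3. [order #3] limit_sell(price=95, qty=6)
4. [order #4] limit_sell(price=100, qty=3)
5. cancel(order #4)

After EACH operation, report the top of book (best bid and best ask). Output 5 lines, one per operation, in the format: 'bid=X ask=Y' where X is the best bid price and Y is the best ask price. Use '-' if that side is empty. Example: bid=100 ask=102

Answer: bid=- ask=101
bid=- ask=101
bid=- ask=95
bid=- ask=95
bid=- ask=95

Derivation:
After op 1 [order #1] limit_sell(price=101, qty=10): fills=none; bids=[-] asks=[#1:10@101]
After op 2 [order #2] market_buy(qty=6): fills=#2x#1:6@101; bids=[-] asks=[#1:4@101]
After op 3 [order #3] limit_sell(price=95, qty=6): fills=none; bids=[-] asks=[#3:6@95 #1:4@101]
After op 4 [order #4] limit_sell(price=100, qty=3): fills=none; bids=[-] asks=[#3:6@95 #4:3@100 #1:4@101]
After op 5 cancel(order #4): fills=none; bids=[-] asks=[#3:6@95 #1:4@101]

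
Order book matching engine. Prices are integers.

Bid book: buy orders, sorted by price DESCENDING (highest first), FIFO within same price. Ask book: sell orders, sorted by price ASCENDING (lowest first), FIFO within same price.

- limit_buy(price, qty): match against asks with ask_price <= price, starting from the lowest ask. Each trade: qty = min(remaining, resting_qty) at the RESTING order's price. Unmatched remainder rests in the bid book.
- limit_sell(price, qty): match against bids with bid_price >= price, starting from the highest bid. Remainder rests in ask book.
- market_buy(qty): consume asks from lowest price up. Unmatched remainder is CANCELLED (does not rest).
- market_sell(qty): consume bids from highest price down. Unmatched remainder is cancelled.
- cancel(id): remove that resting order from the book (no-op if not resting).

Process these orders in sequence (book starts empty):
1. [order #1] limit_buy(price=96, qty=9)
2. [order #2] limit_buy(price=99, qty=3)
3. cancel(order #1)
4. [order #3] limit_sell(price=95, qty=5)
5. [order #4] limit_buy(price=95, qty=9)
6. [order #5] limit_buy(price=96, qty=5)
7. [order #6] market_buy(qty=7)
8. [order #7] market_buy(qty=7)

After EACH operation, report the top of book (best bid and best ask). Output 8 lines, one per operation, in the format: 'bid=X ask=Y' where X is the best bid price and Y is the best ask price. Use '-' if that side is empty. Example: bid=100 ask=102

Answer: bid=96 ask=-
bid=99 ask=-
bid=99 ask=-
bid=- ask=95
bid=95 ask=-
bid=96 ask=-
bid=96 ask=-
bid=96 ask=-

Derivation:
After op 1 [order #1] limit_buy(price=96, qty=9): fills=none; bids=[#1:9@96] asks=[-]
After op 2 [order #2] limit_buy(price=99, qty=3): fills=none; bids=[#2:3@99 #1:9@96] asks=[-]
After op 3 cancel(order #1): fills=none; bids=[#2:3@99] asks=[-]
After op 4 [order #3] limit_sell(price=95, qty=5): fills=#2x#3:3@99; bids=[-] asks=[#3:2@95]
After op 5 [order #4] limit_buy(price=95, qty=9): fills=#4x#3:2@95; bids=[#4:7@95] asks=[-]
After op 6 [order #5] limit_buy(price=96, qty=5): fills=none; bids=[#5:5@96 #4:7@95] asks=[-]
After op 7 [order #6] market_buy(qty=7): fills=none; bids=[#5:5@96 #4:7@95] asks=[-]
After op 8 [order #7] market_buy(qty=7): fills=none; bids=[#5:5@96 #4:7@95] asks=[-]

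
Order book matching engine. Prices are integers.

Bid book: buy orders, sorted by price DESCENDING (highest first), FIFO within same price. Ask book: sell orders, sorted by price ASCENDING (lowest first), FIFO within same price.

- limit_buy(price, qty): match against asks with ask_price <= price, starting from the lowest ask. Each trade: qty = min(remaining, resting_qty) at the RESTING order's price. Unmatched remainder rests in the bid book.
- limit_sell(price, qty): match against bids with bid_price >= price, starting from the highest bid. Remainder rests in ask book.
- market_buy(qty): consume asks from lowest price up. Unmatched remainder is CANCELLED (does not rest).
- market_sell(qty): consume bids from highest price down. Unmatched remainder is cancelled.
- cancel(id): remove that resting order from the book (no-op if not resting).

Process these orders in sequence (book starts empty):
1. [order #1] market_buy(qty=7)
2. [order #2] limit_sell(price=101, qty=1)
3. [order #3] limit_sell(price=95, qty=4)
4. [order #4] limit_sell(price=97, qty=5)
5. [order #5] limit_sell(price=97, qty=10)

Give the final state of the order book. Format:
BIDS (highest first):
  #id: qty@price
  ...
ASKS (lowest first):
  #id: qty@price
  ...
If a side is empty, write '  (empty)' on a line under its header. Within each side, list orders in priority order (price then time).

After op 1 [order #1] market_buy(qty=7): fills=none; bids=[-] asks=[-]
After op 2 [order #2] limit_sell(price=101, qty=1): fills=none; bids=[-] asks=[#2:1@101]
After op 3 [order #3] limit_sell(price=95, qty=4): fills=none; bids=[-] asks=[#3:4@95 #2:1@101]
After op 4 [order #4] limit_sell(price=97, qty=5): fills=none; bids=[-] asks=[#3:4@95 #4:5@97 #2:1@101]
After op 5 [order #5] limit_sell(price=97, qty=10): fills=none; bids=[-] asks=[#3:4@95 #4:5@97 #5:10@97 #2:1@101]

Answer: BIDS (highest first):
  (empty)
ASKS (lowest first):
  #3: 4@95
  #4: 5@97
  #5: 10@97
  #2: 1@101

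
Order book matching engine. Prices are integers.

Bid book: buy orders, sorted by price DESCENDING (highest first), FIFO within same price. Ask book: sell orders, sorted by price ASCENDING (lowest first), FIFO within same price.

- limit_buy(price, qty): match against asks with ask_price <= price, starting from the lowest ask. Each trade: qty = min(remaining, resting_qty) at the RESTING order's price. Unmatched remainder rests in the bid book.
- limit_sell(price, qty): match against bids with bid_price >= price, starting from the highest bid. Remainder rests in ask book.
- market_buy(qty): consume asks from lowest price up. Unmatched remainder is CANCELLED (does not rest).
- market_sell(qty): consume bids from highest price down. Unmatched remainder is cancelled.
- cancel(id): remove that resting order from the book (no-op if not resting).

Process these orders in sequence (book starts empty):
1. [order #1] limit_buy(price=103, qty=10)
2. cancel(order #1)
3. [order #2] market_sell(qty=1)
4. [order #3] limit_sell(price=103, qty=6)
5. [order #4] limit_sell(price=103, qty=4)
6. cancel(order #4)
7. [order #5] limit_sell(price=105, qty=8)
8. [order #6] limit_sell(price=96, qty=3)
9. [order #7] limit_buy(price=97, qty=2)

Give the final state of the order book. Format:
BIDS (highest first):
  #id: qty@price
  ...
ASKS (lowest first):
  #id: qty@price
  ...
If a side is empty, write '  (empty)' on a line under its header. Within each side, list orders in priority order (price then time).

After op 1 [order #1] limit_buy(price=103, qty=10): fills=none; bids=[#1:10@103] asks=[-]
After op 2 cancel(order #1): fills=none; bids=[-] asks=[-]
After op 3 [order #2] market_sell(qty=1): fills=none; bids=[-] asks=[-]
After op 4 [order #3] limit_sell(price=103, qty=6): fills=none; bids=[-] asks=[#3:6@103]
After op 5 [order #4] limit_sell(price=103, qty=4): fills=none; bids=[-] asks=[#3:6@103 #4:4@103]
After op 6 cancel(order #4): fills=none; bids=[-] asks=[#3:6@103]
After op 7 [order #5] limit_sell(price=105, qty=8): fills=none; bids=[-] asks=[#3:6@103 #5:8@105]
After op 8 [order #6] limit_sell(price=96, qty=3): fills=none; bids=[-] asks=[#6:3@96 #3:6@103 #5:8@105]
After op 9 [order #7] limit_buy(price=97, qty=2): fills=#7x#6:2@96; bids=[-] asks=[#6:1@96 #3:6@103 #5:8@105]

Answer: BIDS (highest first):
  (empty)
ASKS (lowest first):
  #6: 1@96
  #3: 6@103
  #5: 8@105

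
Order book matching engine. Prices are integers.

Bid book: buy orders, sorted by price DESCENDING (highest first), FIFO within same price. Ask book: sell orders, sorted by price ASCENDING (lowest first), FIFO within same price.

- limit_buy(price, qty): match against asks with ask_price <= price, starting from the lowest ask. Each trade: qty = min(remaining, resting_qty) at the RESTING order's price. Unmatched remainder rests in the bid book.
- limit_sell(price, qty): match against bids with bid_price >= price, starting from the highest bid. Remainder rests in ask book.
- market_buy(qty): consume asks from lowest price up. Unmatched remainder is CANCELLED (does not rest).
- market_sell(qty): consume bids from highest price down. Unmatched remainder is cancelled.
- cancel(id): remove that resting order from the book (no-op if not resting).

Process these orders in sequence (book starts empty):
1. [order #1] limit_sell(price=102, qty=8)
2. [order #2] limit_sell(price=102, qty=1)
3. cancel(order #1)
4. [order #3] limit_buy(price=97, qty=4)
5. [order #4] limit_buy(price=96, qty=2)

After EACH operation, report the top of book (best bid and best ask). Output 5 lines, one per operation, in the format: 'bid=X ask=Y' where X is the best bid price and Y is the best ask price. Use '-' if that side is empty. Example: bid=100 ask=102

After op 1 [order #1] limit_sell(price=102, qty=8): fills=none; bids=[-] asks=[#1:8@102]
After op 2 [order #2] limit_sell(price=102, qty=1): fills=none; bids=[-] asks=[#1:8@102 #2:1@102]
After op 3 cancel(order #1): fills=none; bids=[-] asks=[#2:1@102]
After op 4 [order #3] limit_buy(price=97, qty=4): fills=none; bids=[#3:4@97] asks=[#2:1@102]
After op 5 [order #4] limit_buy(price=96, qty=2): fills=none; bids=[#3:4@97 #4:2@96] asks=[#2:1@102]

Answer: bid=- ask=102
bid=- ask=102
bid=- ask=102
bid=97 ask=102
bid=97 ask=102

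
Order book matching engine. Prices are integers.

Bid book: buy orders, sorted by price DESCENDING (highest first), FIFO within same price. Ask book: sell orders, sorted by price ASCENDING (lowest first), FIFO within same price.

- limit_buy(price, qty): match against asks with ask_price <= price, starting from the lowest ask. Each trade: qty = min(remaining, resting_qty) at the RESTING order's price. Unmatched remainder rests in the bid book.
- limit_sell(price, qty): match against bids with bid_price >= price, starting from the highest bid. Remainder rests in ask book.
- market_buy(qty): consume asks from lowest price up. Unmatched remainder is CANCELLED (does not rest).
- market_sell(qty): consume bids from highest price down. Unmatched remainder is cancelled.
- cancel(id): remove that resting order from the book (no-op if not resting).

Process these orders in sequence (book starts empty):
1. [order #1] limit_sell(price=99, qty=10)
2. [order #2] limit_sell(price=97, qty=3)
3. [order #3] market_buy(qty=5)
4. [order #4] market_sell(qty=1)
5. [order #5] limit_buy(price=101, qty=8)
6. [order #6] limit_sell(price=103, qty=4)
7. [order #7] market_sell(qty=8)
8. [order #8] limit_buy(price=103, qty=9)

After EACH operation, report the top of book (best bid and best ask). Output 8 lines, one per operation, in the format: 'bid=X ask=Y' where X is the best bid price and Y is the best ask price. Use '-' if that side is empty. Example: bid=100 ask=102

After op 1 [order #1] limit_sell(price=99, qty=10): fills=none; bids=[-] asks=[#1:10@99]
After op 2 [order #2] limit_sell(price=97, qty=3): fills=none; bids=[-] asks=[#2:3@97 #1:10@99]
After op 3 [order #3] market_buy(qty=5): fills=#3x#2:3@97 #3x#1:2@99; bids=[-] asks=[#1:8@99]
After op 4 [order #4] market_sell(qty=1): fills=none; bids=[-] asks=[#1:8@99]
After op 5 [order #5] limit_buy(price=101, qty=8): fills=#5x#1:8@99; bids=[-] asks=[-]
After op 6 [order #6] limit_sell(price=103, qty=4): fills=none; bids=[-] asks=[#6:4@103]
After op 7 [order #7] market_sell(qty=8): fills=none; bids=[-] asks=[#6:4@103]
After op 8 [order #8] limit_buy(price=103, qty=9): fills=#8x#6:4@103; bids=[#8:5@103] asks=[-]

Answer: bid=- ask=99
bid=- ask=97
bid=- ask=99
bid=- ask=99
bid=- ask=-
bid=- ask=103
bid=- ask=103
bid=103 ask=-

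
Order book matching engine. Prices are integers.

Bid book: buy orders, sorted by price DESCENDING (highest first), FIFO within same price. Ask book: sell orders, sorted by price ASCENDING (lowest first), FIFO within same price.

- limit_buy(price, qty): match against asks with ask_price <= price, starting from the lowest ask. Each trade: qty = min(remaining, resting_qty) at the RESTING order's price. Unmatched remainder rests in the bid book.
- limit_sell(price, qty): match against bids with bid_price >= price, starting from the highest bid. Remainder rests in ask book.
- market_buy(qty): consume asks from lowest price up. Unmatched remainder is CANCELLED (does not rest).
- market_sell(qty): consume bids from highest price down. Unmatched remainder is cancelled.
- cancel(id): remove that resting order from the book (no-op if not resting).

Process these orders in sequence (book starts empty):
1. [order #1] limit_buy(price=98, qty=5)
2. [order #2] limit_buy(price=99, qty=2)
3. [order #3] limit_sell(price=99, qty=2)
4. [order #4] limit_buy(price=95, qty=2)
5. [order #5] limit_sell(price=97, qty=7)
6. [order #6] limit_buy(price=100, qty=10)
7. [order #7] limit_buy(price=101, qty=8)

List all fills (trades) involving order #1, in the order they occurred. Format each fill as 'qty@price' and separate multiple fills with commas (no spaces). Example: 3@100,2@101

After op 1 [order #1] limit_buy(price=98, qty=5): fills=none; bids=[#1:5@98] asks=[-]
After op 2 [order #2] limit_buy(price=99, qty=2): fills=none; bids=[#2:2@99 #1:5@98] asks=[-]
After op 3 [order #3] limit_sell(price=99, qty=2): fills=#2x#3:2@99; bids=[#1:5@98] asks=[-]
After op 4 [order #4] limit_buy(price=95, qty=2): fills=none; bids=[#1:5@98 #4:2@95] asks=[-]
After op 5 [order #5] limit_sell(price=97, qty=7): fills=#1x#5:5@98; bids=[#4:2@95] asks=[#5:2@97]
After op 6 [order #6] limit_buy(price=100, qty=10): fills=#6x#5:2@97; bids=[#6:8@100 #4:2@95] asks=[-]
After op 7 [order #7] limit_buy(price=101, qty=8): fills=none; bids=[#7:8@101 #6:8@100 #4:2@95] asks=[-]

Answer: 5@98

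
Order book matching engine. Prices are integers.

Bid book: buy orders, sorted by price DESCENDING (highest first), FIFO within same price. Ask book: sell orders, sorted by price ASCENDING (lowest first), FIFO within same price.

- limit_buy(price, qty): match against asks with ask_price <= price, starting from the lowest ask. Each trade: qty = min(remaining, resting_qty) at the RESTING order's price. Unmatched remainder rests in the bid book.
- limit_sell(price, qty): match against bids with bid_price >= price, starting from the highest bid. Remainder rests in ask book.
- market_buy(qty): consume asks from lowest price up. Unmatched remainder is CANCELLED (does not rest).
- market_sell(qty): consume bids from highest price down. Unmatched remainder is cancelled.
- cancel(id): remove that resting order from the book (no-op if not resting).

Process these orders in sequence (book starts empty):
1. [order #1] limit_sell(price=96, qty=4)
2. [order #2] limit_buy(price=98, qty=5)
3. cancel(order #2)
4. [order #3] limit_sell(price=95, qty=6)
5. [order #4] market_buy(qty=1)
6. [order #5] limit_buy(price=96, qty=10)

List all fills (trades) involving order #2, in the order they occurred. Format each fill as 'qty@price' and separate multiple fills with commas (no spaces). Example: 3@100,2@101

Answer: 4@96

Derivation:
After op 1 [order #1] limit_sell(price=96, qty=4): fills=none; bids=[-] asks=[#1:4@96]
After op 2 [order #2] limit_buy(price=98, qty=5): fills=#2x#1:4@96; bids=[#2:1@98] asks=[-]
After op 3 cancel(order #2): fills=none; bids=[-] asks=[-]
After op 4 [order #3] limit_sell(price=95, qty=6): fills=none; bids=[-] asks=[#3:6@95]
After op 5 [order #4] market_buy(qty=1): fills=#4x#3:1@95; bids=[-] asks=[#3:5@95]
After op 6 [order #5] limit_buy(price=96, qty=10): fills=#5x#3:5@95; bids=[#5:5@96] asks=[-]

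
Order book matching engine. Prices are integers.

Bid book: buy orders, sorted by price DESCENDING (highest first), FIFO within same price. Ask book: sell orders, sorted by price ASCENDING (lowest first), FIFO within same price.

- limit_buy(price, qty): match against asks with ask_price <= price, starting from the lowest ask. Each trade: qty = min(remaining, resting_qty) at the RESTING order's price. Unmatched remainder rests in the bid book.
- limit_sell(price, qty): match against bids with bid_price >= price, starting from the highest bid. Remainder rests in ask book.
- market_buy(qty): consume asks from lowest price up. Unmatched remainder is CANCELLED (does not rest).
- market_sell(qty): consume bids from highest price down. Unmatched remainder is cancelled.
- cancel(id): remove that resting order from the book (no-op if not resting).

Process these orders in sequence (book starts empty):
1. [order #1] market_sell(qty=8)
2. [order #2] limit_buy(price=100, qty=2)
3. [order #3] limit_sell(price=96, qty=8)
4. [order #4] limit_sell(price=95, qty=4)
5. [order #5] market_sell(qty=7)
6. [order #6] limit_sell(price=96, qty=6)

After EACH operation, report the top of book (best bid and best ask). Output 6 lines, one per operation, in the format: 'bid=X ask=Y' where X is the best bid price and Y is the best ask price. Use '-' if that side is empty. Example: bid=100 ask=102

After op 1 [order #1] market_sell(qty=8): fills=none; bids=[-] asks=[-]
After op 2 [order #2] limit_buy(price=100, qty=2): fills=none; bids=[#2:2@100] asks=[-]
After op 3 [order #3] limit_sell(price=96, qty=8): fills=#2x#3:2@100; bids=[-] asks=[#3:6@96]
After op 4 [order #4] limit_sell(price=95, qty=4): fills=none; bids=[-] asks=[#4:4@95 #3:6@96]
After op 5 [order #5] market_sell(qty=7): fills=none; bids=[-] asks=[#4:4@95 #3:6@96]
After op 6 [order #6] limit_sell(price=96, qty=6): fills=none; bids=[-] asks=[#4:4@95 #3:6@96 #6:6@96]

Answer: bid=- ask=-
bid=100 ask=-
bid=- ask=96
bid=- ask=95
bid=- ask=95
bid=- ask=95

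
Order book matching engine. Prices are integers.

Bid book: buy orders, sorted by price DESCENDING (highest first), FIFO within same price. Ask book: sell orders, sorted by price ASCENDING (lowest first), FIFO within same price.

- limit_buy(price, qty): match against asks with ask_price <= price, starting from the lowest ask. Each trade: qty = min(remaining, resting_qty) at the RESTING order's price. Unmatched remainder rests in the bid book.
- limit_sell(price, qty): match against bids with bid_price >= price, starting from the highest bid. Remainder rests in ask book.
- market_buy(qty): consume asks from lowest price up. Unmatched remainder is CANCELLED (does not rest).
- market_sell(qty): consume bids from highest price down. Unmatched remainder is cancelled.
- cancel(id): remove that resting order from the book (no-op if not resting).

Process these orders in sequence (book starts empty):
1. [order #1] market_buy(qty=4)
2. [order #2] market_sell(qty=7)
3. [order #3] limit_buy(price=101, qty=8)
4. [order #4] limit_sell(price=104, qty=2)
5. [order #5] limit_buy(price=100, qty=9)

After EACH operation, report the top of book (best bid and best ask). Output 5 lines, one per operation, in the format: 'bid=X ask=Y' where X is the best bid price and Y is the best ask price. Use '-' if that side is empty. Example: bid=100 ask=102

Answer: bid=- ask=-
bid=- ask=-
bid=101 ask=-
bid=101 ask=104
bid=101 ask=104

Derivation:
After op 1 [order #1] market_buy(qty=4): fills=none; bids=[-] asks=[-]
After op 2 [order #2] market_sell(qty=7): fills=none; bids=[-] asks=[-]
After op 3 [order #3] limit_buy(price=101, qty=8): fills=none; bids=[#3:8@101] asks=[-]
After op 4 [order #4] limit_sell(price=104, qty=2): fills=none; bids=[#3:8@101] asks=[#4:2@104]
After op 5 [order #5] limit_buy(price=100, qty=9): fills=none; bids=[#3:8@101 #5:9@100] asks=[#4:2@104]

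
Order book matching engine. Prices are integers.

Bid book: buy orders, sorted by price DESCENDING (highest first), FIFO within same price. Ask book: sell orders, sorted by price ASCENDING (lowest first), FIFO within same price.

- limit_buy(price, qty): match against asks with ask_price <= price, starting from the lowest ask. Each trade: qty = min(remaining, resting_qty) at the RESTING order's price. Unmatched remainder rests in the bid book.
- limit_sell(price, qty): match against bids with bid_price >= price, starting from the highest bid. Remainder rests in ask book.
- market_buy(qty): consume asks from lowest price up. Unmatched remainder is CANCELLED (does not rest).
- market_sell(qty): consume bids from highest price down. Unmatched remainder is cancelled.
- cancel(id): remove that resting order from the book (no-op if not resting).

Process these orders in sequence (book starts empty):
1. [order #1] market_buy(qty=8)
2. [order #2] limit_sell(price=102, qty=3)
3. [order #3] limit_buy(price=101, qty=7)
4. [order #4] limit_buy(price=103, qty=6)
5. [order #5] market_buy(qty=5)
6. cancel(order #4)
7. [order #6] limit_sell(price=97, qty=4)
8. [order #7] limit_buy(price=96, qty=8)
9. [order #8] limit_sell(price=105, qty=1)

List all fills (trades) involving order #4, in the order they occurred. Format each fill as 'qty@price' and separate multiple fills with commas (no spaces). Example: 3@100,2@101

Answer: 3@102

Derivation:
After op 1 [order #1] market_buy(qty=8): fills=none; bids=[-] asks=[-]
After op 2 [order #2] limit_sell(price=102, qty=3): fills=none; bids=[-] asks=[#2:3@102]
After op 3 [order #3] limit_buy(price=101, qty=7): fills=none; bids=[#3:7@101] asks=[#2:3@102]
After op 4 [order #4] limit_buy(price=103, qty=6): fills=#4x#2:3@102; bids=[#4:3@103 #3:7@101] asks=[-]
After op 5 [order #5] market_buy(qty=5): fills=none; bids=[#4:3@103 #3:7@101] asks=[-]
After op 6 cancel(order #4): fills=none; bids=[#3:7@101] asks=[-]
After op 7 [order #6] limit_sell(price=97, qty=4): fills=#3x#6:4@101; bids=[#3:3@101] asks=[-]
After op 8 [order #7] limit_buy(price=96, qty=8): fills=none; bids=[#3:3@101 #7:8@96] asks=[-]
After op 9 [order #8] limit_sell(price=105, qty=1): fills=none; bids=[#3:3@101 #7:8@96] asks=[#8:1@105]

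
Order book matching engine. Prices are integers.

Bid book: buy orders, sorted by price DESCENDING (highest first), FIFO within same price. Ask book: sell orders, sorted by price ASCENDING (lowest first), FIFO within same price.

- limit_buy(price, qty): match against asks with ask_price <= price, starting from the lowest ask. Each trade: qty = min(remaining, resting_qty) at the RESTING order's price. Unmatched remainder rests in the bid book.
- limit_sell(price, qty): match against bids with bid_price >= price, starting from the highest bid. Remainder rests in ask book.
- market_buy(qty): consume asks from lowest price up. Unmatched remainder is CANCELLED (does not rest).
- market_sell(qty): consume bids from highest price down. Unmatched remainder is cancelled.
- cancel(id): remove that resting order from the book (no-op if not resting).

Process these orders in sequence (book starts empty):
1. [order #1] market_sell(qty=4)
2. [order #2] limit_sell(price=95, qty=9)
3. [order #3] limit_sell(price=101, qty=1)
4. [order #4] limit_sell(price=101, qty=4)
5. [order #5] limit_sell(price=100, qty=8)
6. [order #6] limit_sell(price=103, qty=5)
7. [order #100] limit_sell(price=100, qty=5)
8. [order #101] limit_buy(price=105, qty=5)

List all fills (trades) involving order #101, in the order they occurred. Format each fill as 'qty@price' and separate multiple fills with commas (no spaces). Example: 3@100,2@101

Answer: 5@95

Derivation:
After op 1 [order #1] market_sell(qty=4): fills=none; bids=[-] asks=[-]
After op 2 [order #2] limit_sell(price=95, qty=9): fills=none; bids=[-] asks=[#2:9@95]
After op 3 [order #3] limit_sell(price=101, qty=1): fills=none; bids=[-] asks=[#2:9@95 #3:1@101]
After op 4 [order #4] limit_sell(price=101, qty=4): fills=none; bids=[-] asks=[#2:9@95 #3:1@101 #4:4@101]
After op 5 [order #5] limit_sell(price=100, qty=8): fills=none; bids=[-] asks=[#2:9@95 #5:8@100 #3:1@101 #4:4@101]
After op 6 [order #6] limit_sell(price=103, qty=5): fills=none; bids=[-] asks=[#2:9@95 #5:8@100 #3:1@101 #4:4@101 #6:5@103]
After op 7 [order #100] limit_sell(price=100, qty=5): fills=none; bids=[-] asks=[#2:9@95 #5:8@100 #100:5@100 #3:1@101 #4:4@101 #6:5@103]
After op 8 [order #101] limit_buy(price=105, qty=5): fills=#101x#2:5@95; bids=[-] asks=[#2:4@95 #5:8@100 #100:5@100 #3:1@101 #4:4@101 #6:5@103]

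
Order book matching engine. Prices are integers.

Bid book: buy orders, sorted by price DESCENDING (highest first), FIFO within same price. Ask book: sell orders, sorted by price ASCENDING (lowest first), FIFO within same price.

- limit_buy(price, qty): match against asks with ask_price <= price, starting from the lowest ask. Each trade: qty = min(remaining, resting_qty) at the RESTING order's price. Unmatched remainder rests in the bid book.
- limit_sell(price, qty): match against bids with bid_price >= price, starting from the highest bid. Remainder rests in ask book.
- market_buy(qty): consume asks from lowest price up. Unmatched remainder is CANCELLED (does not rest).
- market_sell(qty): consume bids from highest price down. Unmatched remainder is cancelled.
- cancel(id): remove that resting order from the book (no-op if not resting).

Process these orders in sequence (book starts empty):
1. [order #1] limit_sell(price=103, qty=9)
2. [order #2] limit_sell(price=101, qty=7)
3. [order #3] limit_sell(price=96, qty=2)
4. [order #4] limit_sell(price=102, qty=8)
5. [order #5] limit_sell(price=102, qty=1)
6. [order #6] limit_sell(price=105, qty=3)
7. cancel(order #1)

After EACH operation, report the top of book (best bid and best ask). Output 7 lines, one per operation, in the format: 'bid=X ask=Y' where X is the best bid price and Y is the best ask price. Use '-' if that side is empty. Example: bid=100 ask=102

Answer: bid=- ask=103
bid=- ask=101
bid=- ask=96
bid=- ask=96
bid=- ask=96
bid=- ask=96
bid=- ask=96

Derivation:
After op 1 [order #1] limit_sell(price=103, qty=9): fills=none; bids=[-] asks=[#1:9@103]
After op 2 [order #2] limit_sell(price=101, qty=7): fills=none; bids=[-] asks=[#2:7@101 #1:9@103]
After op 3 [order #3] limit_sell(price=96, qty=2): fills=none; bids=[-] asks=[#3:2@96 #2:7@101 #1:9@103]
After op 4 [order #4] limit_sell(price=102, qty=8): fills=none; bids=[-] asks=[#3:2@96 #2:7@101 #4:8@102 #1:9@103]
After op 5 [order #5] limit_sell(price=102, qty=1): fills=none; bids=[-] asks=[#3:2@96 #2:7@101 #4:8@102 #5:1@102 #1:9@103]
After op 6 [order #6] limit_sell(price=105, qty=3): fills=none; bids=[-] asks=[#3:2@96 #2:7@101 #4:8@102 #5:1@102 #1:9@103 #6:3@105]
After op 7 cancel(order #1): fills=none; bids=[-] asks=[#3:2@96 #2:7@101 #4:8@102 #5:1@102 #6:3@105]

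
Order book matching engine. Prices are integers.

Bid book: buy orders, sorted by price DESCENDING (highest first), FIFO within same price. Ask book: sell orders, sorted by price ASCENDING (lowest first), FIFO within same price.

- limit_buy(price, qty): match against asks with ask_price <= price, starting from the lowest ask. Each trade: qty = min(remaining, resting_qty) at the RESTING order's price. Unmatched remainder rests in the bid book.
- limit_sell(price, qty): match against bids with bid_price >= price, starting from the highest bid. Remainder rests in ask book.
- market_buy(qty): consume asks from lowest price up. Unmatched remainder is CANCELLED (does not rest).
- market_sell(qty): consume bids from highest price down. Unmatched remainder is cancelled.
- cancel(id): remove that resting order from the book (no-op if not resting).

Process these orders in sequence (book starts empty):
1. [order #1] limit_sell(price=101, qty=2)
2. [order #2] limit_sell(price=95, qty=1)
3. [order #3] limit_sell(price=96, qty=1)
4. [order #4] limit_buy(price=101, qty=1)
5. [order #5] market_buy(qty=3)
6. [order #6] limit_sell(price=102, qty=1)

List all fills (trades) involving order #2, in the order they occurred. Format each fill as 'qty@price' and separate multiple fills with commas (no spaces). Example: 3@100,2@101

After op 1 [order #1] limit_sell(price=101, qty=2): fills=none; bids=[-] asks=[#1:2@101]
After op 2 [order #2] limit_sell(price=95, qty=1): fills=none; bids=[-] asks=[#2:1@95 #1:2@101]
After op 3 [order #3] limit_sell(price=96, qty=1): fills=none; bids=[-] asks=[#2:1@95 #3:1@96 #1:2@101]
After op 4 [order #4] limit_buy(price=101, qty=1): fills=#4x#2:1@95; bids=[-] asks=[#3:1@96 #1:2@101]
After op 5 [order #5] market_buy(qty=3): fills=#5x#3:1@96 #5x#1:2@101; bids=[-] asks=[-]
After op 6 [order #6] limit_sell(price=102, qty=1): fills=none; bids=[-] asks=[#6:1@102]

Answer: 1@95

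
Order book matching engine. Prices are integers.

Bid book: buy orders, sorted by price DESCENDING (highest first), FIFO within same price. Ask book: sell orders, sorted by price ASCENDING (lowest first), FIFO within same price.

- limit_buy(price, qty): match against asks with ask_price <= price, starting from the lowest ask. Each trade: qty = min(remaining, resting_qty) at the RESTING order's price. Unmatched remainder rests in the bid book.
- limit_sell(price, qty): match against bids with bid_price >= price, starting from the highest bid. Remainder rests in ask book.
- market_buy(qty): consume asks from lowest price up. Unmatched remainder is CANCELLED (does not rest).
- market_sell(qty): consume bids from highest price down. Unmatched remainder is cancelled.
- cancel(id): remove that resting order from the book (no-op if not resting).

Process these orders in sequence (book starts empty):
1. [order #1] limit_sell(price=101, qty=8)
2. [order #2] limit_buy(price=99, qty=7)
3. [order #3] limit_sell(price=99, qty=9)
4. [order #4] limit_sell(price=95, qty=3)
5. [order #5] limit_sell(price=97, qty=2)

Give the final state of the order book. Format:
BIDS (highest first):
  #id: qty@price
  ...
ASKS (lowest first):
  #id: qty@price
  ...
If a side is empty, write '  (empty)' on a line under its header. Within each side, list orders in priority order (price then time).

After op 1 [order #1] limit_sell(price=101, qty=8): fills=none; bids=[-] asks=[#1:8@101]
After op 2 [order #2] limit_buy(price=99, qty=7): fills=none; bids=[#2:7@99] asks=[#1:8@101]
After op 3 [order #3] limit_sell(price=99, qty=9): fills=#2x#3:7@99; bids=[-] asks=[#3:2@99 #1:8@101]
After op 4 [order #4] limit_sell(price=95, qty=3): fills=none; bids=[-] asks=[#4:3@95 #3:2@99 #1:8@101]
After op 5 [order #5] limit_sell(price=97, qty=2): fills=none; bids=[-] asks=[#4:3@95 #5:2@97 #3:2@99 #1:8@101]

Answer: BIDS (highest first):
  (empty)
ASKS (lowest first):
  #4: 3@95
  #5: 2@97
  #3: 2@99
  #1: 8@101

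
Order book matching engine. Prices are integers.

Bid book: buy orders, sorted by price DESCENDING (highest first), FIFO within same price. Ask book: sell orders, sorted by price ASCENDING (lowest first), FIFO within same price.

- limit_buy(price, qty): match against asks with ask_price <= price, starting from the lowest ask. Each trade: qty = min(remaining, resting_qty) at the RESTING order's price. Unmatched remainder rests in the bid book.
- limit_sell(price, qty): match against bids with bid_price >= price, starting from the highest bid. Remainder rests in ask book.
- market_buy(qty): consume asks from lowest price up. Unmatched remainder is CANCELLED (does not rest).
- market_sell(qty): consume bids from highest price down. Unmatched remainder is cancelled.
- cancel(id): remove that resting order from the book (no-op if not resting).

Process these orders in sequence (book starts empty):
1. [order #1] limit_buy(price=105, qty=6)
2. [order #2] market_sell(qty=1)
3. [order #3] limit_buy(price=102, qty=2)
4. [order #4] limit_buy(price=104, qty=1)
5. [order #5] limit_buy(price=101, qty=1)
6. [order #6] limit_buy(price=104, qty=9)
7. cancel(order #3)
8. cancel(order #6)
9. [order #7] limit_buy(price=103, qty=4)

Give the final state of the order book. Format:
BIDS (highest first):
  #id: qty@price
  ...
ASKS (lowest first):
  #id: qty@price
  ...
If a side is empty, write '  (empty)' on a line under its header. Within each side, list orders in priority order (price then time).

After op 1 [order #1] limit_buy(price=105, qty=6): fills=none; bids=[#1:6@105] asks=[-]
After op 2 [order #2] market_sell(qty=1): fills=#1x#2:1@105; bids=[#1:5@105] asks=[-]
After op 3 [order #3] limit_buy(price=102, qty=2): fills=none; bids=[#1:5@105 #3:2@102] asks=[-]
After op 4 [order #4] limit_buy(price=104, qty=1): fills=none; bids=[#1:5@105 #4:1@104 #3:2@102] asks=[-]
After op 5 [order #5] limit_buy(price=101, qty=1): fills=none; bids=[#1:5@105 #4:1@104 #3:2@102 #5:1@101] asks=[-]
After op 6 [order #6] limit_buy(price=104, qty=9): fills=none; bids=[#1:5@105 #4:1@104 #6:9@104 #3:2@102 #5:1@101] asks=[-]
After op 7 cancel(order #3): fills=none; bids=[#1:5@105 #4:1@104 #6:9@104 #5:1@101] asks=[-]
After op 8 cancel(order #6): fills=none; bids=[#1:5@105 #4:1@104 #5:1@101] asks=[-]
After op 9 [order #7] limit_buy(price=103, qty=4): fills=none; bids=[#1:5@105 #4:1@104 #7:4@103 #5:1@101] asks=[-]

Answer: BIDS (highest first):
  #1: 5@105
  #4: 1@104
  #7: 4@103
  #5: 1@101
ASKS (lowest first):
  (empty)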